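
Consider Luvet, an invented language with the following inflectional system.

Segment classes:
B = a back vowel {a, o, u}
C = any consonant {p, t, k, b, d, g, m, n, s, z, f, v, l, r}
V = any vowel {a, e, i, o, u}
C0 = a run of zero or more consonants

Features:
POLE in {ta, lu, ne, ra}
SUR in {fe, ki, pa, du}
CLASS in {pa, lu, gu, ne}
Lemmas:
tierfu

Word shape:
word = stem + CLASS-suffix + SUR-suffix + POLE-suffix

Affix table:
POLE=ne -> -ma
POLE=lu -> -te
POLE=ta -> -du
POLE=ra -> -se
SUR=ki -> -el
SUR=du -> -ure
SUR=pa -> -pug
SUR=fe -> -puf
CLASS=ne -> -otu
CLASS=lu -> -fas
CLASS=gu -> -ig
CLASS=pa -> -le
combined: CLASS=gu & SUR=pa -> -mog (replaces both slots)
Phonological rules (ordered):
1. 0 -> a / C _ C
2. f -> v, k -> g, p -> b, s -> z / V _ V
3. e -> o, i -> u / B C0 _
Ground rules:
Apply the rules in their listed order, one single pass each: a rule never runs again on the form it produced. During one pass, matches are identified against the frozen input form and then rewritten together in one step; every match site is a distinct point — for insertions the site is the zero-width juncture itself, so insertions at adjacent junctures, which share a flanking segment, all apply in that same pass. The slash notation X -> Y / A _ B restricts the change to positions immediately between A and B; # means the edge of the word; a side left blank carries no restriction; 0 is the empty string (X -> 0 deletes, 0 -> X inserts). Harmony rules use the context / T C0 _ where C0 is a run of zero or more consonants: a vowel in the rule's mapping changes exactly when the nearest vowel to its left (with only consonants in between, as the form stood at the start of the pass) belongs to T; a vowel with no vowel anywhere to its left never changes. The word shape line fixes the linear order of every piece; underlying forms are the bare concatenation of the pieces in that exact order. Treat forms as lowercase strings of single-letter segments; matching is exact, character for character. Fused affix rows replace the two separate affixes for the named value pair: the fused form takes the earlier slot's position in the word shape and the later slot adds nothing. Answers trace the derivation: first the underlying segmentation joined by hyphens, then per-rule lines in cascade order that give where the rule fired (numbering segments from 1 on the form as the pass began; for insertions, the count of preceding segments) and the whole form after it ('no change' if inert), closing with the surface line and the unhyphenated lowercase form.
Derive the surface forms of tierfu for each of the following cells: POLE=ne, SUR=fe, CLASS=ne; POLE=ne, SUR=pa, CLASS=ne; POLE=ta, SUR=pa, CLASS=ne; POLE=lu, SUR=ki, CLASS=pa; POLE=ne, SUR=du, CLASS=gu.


cell POLE=ne, SUR=fe, CLASS=ne:
underlying: tierfu-otu-puf-ma
1. 0 -> a / C _ C: inserts after position(s) 4, 12: tierafuotupufama
2. f -> v, k -> g, p -> b, s -> z / V _ V: fires at position(s) 6, 11, 13: tieravuotubuvama
3. e -> o, i -> u / B C0 _: no change
surface: tieravuotubuvama

cell POLE=ne, SUR=pa, CLASS=ne:
underlying: tierfu-otu-pug-ma
1. 0 -> a / C _ C: inserts after position(s) 4, 12: tierafuotupugama
2. f -> v, k -> g, p -> b, s -> z / V _ V: fires at position(s) 6, 11: tieravuotubugama
3. e -> o, i -> u / B C0 _: no change
surface: tieravuotubugama

cell POLE=ta, SUR=pa, CLASS=ne:
underlying: tierfu-otu-pug-du
1. 0 -> a / C _ C: inserts after position(s) 4, 12: tierafuotupugadu
2. f -> v, k -> g, p -> b, s -> z / V _ V: fires at position(s) 6, 11: tieravuotubugadu
3. e -> o, i -> u / B C0 _: no change
surface: tieravuotubugadu

cell POLE=lu, SUR=ki, CLASS=pa:
underlying: tierfu-le-el-te
1. 0 -> a / C _ C: inserts after position(s) 4, 10: tierafuleelate
2. f -> v, k -> g, p -> b, s -> z / V _ V: fires at position(s) 6: tieravuleelate
3. e -> o, i -> u / B C0 _: fires at position(s) 9, 14: tieravuloelato
surface: tieravuloelato

cell POLE=ne, SUR=du, CLASS=gu:
underlying: tierfu-ig-ure-ma
1. 0 -> a / C _ C: inserts after position(s) 4: tierafuigurema
2. f -> v, k -> g, p -> b, s -> z / V _ V: fires at position(s) 6: tieravuigurema
3. e -> o, i -> u / B C0 _: fires at position(s) 8, 12: tieravuuguroma
surface: tieravuuguroma


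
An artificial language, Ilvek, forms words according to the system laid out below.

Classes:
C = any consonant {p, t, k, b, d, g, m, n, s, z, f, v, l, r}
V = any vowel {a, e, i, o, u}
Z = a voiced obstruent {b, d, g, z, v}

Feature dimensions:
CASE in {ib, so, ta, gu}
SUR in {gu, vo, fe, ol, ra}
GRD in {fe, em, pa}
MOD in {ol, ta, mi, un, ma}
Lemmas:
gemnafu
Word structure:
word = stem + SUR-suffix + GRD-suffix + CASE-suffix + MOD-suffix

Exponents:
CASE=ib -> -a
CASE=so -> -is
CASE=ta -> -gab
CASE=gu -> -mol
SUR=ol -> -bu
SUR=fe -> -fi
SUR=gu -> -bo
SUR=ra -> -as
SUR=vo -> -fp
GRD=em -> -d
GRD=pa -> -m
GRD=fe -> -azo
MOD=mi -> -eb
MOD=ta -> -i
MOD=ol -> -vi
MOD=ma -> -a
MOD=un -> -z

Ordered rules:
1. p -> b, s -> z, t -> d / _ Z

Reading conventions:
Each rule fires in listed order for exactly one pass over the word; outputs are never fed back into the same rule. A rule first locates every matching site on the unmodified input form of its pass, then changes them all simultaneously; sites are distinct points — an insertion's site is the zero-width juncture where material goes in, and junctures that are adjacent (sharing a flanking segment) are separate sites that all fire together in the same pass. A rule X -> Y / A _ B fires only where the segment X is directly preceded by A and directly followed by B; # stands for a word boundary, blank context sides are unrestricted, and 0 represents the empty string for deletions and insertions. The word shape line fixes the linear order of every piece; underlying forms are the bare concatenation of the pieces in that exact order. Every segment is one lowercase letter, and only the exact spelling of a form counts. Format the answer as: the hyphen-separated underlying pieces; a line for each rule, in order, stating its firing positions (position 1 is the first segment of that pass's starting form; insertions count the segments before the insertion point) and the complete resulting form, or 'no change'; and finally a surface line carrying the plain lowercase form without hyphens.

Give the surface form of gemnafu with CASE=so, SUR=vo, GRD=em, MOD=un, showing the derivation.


underlying: gemnafu-fp-d-is-z
1. p -> b, s -> z, t -> d / _ Z: fires at position(s) 9, 12: gemnafufbdizz
surface: gemnafufbdizz


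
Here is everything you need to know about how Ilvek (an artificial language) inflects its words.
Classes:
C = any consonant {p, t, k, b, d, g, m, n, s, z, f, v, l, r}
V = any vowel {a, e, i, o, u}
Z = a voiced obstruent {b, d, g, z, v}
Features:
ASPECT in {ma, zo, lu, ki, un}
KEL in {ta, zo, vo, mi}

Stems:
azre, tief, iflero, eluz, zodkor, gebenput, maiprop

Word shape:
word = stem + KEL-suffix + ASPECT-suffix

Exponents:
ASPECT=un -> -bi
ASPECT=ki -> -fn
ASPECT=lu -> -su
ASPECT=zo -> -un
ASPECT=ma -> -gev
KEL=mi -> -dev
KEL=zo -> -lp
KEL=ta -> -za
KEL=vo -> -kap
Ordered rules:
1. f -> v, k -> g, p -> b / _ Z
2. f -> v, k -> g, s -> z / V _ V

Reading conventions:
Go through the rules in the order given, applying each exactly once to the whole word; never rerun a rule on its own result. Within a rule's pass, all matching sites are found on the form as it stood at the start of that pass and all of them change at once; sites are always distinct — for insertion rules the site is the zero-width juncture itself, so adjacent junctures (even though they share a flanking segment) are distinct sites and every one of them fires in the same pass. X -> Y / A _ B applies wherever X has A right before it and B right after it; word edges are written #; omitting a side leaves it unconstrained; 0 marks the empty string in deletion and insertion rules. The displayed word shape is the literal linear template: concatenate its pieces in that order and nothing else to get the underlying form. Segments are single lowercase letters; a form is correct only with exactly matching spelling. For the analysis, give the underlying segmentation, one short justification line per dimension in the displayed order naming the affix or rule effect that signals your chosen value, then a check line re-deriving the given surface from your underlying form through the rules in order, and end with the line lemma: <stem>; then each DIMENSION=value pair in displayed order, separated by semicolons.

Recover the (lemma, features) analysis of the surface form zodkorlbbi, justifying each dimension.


underlying: zodkor-lp-bi
ASPECT=un - signalled by the affix -bi
KEL=zo - signalled by the affix -lp
check: zodkorlpbi -> zodkorlbbi -> zodkorlbbi
lemma: zodkor; ASPECT=un; KEL=zo


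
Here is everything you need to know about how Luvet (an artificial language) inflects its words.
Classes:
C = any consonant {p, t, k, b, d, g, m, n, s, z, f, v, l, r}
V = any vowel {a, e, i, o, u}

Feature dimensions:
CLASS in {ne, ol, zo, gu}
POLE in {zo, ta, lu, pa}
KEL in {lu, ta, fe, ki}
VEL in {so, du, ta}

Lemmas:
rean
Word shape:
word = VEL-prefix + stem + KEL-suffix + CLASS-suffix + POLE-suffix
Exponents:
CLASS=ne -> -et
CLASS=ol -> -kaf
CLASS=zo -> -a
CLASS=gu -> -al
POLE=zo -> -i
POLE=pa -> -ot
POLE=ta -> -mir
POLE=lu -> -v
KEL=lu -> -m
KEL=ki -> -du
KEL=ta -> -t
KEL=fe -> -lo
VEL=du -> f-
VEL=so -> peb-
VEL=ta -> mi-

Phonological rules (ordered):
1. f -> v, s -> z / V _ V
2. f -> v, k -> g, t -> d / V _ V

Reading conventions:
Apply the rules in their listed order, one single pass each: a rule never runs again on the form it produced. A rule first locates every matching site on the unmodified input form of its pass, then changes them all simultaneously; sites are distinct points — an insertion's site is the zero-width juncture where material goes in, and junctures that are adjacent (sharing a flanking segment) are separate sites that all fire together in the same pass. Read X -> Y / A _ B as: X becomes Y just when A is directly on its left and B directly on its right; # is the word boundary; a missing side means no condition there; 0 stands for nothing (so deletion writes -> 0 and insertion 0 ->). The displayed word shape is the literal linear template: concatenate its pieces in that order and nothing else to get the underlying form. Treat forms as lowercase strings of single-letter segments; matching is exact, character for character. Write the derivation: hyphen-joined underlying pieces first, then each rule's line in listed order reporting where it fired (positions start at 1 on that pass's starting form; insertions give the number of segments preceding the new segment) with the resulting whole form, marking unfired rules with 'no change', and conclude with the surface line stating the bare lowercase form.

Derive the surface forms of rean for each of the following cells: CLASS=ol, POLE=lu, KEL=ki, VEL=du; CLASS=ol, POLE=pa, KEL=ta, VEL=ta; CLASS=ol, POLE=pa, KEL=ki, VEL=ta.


cell CLASS=ol, POLE=lu, KEL=ki, VEL=du:
underlying: f-rean-du-kaf-v
1. f -> v, s -> z / V _ V: no change
2. f -> v, k -> g, t -> d / V _ V: fires at position(s) 8: freandugafv
surface: freandugafv

cell CLASS=ol, POLE=pa, KEL=ta, VEL=ta:
underlying: mi-rean-t-kaf-ot
1. f -> v, s -> z / V _ V: fires at position(s) 10: mireantkavot
2. f -> v, k -> g, t -> d / V _ V: no change
surface: mireantkavot

cell CLASS=ol, POLE=pa, KEL=ki, VEL=ta:
underlying: mi-rean-du-kaf-ot
1. f -> v, s -> z / V _ V: fires at position(s) 11: mireandukavot
2. f -> v, k -> g, t -> d / V _ V: fires at position(s) 9: mireandugavot
surface: mireandugavot


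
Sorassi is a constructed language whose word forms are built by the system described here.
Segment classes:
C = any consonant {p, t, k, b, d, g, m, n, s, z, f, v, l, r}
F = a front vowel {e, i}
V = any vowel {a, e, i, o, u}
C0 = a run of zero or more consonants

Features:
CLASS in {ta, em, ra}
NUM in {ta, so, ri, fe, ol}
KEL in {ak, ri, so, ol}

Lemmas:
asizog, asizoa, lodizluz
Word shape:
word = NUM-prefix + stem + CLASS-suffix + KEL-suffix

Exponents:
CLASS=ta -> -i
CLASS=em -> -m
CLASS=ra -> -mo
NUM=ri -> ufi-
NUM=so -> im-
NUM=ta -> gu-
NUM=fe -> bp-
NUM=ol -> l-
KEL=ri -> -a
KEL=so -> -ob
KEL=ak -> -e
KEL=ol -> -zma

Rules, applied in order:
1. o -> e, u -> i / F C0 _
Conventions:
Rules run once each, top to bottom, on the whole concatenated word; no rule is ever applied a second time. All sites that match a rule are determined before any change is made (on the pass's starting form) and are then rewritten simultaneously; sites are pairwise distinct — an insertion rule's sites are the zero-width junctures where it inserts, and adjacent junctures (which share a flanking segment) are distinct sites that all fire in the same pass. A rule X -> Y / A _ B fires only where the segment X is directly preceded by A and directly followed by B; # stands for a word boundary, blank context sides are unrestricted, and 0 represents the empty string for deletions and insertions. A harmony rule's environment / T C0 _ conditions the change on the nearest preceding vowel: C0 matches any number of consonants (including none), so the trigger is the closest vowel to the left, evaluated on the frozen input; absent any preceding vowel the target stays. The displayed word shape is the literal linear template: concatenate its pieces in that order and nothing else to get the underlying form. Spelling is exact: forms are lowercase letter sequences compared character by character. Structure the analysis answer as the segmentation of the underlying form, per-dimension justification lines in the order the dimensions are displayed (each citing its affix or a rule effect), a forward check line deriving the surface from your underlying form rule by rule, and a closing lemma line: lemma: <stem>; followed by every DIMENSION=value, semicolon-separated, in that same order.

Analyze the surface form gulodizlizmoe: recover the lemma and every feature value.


underlying: gu-lodizluz-mo-e
CLASS=ra - signalled by the affix -mo
NUM=ta - signalled by the affix gu-
KEL=ak - signalled by the affix -e
check: gulodizluzmoe -> gulodizlizmoe
lemma: lodizluz; CLASS=ra; NUM=ta; KEL=ak


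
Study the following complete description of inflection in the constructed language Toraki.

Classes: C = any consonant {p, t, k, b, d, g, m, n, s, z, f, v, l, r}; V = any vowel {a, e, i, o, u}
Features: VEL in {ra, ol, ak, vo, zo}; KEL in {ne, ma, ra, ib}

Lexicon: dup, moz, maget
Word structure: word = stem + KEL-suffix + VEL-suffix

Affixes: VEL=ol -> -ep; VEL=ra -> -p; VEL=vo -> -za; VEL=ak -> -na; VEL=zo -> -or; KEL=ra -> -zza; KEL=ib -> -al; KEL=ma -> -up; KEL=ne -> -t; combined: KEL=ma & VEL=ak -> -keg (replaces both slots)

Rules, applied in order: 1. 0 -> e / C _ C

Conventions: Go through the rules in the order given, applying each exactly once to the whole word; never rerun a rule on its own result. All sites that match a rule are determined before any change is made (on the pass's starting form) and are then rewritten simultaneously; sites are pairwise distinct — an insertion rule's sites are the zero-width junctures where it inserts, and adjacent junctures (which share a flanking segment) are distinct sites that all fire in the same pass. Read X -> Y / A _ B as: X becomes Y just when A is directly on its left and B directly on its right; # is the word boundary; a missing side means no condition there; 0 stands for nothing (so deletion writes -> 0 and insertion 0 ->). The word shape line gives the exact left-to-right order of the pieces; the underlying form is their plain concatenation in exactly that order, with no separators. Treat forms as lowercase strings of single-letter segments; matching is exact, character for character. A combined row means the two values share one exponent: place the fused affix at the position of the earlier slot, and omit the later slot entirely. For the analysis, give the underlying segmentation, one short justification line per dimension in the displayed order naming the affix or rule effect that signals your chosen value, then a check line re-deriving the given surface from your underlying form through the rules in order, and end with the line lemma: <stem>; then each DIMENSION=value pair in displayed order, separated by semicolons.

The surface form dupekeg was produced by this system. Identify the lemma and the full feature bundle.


underlying: dup-keg
VEL=ak - signalled by the combined affix row
KEL=ma - signalled by the combined affix row
check: dupkeg -> dupekeg
lemma: dup; VEL=ak; KEL=ma


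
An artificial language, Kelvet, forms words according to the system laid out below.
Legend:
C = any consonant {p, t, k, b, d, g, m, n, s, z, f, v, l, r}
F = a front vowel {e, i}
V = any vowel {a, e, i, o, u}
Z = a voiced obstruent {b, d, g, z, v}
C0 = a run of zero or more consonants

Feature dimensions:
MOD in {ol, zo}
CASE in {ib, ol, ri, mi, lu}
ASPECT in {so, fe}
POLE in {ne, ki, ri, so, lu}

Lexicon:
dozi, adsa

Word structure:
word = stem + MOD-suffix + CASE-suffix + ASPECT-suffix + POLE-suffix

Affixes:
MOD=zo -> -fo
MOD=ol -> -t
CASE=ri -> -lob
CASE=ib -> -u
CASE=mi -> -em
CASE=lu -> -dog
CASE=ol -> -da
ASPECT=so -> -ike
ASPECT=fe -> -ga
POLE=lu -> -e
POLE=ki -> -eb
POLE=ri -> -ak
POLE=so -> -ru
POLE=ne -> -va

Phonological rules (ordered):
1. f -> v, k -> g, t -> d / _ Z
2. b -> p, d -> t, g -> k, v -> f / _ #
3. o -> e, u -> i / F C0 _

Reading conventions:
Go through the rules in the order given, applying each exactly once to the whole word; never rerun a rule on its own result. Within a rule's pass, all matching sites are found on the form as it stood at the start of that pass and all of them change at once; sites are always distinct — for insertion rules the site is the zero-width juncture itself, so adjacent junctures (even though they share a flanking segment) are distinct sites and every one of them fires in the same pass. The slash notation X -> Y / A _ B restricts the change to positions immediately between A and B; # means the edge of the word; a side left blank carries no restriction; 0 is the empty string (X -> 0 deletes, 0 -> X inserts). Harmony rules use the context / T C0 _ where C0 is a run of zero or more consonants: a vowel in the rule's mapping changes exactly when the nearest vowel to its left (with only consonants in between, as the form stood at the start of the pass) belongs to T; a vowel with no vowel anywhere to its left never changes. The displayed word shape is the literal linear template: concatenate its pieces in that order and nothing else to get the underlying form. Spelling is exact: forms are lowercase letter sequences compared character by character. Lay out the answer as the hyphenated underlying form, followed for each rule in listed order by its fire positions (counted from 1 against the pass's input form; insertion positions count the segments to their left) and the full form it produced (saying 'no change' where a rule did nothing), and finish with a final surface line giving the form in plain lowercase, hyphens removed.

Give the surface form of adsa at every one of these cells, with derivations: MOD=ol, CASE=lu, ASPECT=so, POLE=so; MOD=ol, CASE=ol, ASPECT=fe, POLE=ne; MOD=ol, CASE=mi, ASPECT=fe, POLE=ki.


cell MOD=ol, CASE=lu, ASPECT=so, POLE=so:
underlying: adsa-t-dog-ike-ru
1. f -> v, k -> g, t -> d / _ Z: fires at position(s) 5: adsaddogikeru
2. b -> p, d -> t, g -> k, v -> f / _ #: no change
3. o -> e, u -> i / F C0 _: fires at position(s) 13: adsaddogikeri
surface: adsaddogikeri

cell MOD=ol, CASE=ol, ASPECT=fe, POLE=ne:
underlying: adsa-t-da-ga-va
1. f -> v, k -> g, t -> d / _ Z: fires at position(s) 5: adsaddagava
2. b -> p, d -> t, g -> k, v -> f / _ #: no change
3. o -> e, u -> i / F C0 _: no change
surface: adsaddagava

cell MOD=ol, CASE=mi, ASPECT=fe, POLE=ki:
underlying: adsa-t-em-ga-eb
1. f -> v, k -> g, t -> d / _ Z: no change
2. b -> p, d -> t, g -> k, v -> f / _ #: fires at position(s) 11: adsatemgaep
3. o -> e, u -> i / F C0 _: no change
surface: adsatemgaep


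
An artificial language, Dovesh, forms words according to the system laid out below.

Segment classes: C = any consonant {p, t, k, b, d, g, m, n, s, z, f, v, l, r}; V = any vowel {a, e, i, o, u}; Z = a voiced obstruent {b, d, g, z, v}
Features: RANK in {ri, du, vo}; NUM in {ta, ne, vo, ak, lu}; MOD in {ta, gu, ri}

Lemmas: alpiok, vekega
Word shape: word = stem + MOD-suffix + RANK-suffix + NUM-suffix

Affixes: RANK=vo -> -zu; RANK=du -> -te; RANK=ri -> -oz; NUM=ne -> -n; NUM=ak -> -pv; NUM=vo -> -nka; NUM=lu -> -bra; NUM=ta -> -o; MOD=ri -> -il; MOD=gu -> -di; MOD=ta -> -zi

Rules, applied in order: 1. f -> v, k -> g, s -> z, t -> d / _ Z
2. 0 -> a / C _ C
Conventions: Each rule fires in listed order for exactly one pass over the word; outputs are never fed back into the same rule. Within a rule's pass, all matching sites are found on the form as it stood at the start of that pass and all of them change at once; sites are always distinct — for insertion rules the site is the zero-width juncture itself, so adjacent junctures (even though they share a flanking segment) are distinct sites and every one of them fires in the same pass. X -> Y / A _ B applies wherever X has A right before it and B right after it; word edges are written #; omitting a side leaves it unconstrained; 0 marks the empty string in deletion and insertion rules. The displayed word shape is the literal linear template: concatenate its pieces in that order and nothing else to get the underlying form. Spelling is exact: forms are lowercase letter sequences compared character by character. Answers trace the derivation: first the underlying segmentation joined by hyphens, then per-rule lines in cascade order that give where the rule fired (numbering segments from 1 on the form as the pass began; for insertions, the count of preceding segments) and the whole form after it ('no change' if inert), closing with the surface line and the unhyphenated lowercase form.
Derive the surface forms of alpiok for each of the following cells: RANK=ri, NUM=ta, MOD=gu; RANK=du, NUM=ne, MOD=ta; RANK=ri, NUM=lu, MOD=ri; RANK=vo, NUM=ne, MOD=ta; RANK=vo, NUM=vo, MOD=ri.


cell RANK=ri, NUM=ta, MOD=gu:
underlying: alpiok-di-oz-o
1. f -> v, k -> g, s -> z, t -> d / _ Z: fires at position(s) 6: alpiogdiozo
2. 0 -> a / C _ C: inserts after position(s) 2, 6: alapiogadiozo
surface: alapiogadiozo

cell RANK=du, NUM=ne, MOD=ta:
underlying: alpiok-zi-te-n
1. f -> v, k -> g, s -> z, t -> d / _ Z: fires at position(s) 6: alpiogziten
2. 0 -> a / C _ C: inserts after position(s) 2, 6: alapiogaziten
surface: alapiogaziten

cell RANK=ri, NUM=lu, MOD=ri:
underlying: alpiok-il-oz-bra
1. f -> v, k -> g, s -> z, t -> d / _ Z: no change
2. 0 -> a / C _ C: inserts after position(s) 2, 10, 11: alapiokilozabara
surface: alapiokilozabara

cell RANK=vo, NUM=ne, MOD=ta:
underlying: alpiok-zi-zu-n
1. f -> v, k -> g, s -> z, t -> d / _ Z: fires at position(s) 6: alpiogzizun
2. 0 -> a / C _ C: inserts after position(s) 2, 6: alapiogazizun
surface: alapiogazizun

cell RANK=vo, NUM=vo, MOD=ri:
underlying: alpiok-il-zu-nka
1. f -> v, k -> g, s -> z, t -> d / _ Z: no change
2. 0 -> a / C _ C: inserts after position(s) 2, 8, 11: alapiokilazunaka
surface: alapiokilazunaka


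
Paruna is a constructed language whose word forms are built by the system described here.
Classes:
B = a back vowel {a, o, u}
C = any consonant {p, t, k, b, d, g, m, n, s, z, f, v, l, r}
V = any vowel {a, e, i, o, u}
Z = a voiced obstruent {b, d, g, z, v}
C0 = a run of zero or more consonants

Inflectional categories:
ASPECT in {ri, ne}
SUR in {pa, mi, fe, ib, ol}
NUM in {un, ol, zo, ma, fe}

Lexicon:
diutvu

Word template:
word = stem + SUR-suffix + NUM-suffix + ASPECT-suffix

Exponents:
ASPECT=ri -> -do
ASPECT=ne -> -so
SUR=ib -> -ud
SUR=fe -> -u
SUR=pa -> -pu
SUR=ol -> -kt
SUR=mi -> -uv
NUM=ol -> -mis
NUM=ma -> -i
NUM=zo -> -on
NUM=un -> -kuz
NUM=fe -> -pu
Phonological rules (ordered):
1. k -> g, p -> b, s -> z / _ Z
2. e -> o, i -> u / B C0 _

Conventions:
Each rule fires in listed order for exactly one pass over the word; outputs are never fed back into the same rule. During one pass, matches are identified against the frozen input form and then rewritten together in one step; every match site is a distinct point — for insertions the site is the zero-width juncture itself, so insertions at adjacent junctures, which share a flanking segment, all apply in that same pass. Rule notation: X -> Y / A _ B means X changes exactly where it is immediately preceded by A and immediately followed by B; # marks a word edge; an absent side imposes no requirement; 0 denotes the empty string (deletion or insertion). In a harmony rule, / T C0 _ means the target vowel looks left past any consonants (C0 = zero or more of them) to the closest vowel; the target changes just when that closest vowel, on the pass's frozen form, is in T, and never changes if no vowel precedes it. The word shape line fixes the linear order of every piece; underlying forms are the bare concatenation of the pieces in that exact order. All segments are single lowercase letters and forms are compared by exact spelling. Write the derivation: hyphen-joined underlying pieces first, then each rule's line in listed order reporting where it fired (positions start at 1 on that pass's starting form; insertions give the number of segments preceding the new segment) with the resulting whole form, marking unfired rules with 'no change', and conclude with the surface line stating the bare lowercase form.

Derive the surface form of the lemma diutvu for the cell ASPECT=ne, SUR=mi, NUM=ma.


underlying: diutvu-uv-i-so
1. k -> g, p -> b, s -> z / _ Z: no change
2. e -> o, i -> u / B C0 _: fires at position(s) 9: diutvuuvuso
surface: diutvuuvuso


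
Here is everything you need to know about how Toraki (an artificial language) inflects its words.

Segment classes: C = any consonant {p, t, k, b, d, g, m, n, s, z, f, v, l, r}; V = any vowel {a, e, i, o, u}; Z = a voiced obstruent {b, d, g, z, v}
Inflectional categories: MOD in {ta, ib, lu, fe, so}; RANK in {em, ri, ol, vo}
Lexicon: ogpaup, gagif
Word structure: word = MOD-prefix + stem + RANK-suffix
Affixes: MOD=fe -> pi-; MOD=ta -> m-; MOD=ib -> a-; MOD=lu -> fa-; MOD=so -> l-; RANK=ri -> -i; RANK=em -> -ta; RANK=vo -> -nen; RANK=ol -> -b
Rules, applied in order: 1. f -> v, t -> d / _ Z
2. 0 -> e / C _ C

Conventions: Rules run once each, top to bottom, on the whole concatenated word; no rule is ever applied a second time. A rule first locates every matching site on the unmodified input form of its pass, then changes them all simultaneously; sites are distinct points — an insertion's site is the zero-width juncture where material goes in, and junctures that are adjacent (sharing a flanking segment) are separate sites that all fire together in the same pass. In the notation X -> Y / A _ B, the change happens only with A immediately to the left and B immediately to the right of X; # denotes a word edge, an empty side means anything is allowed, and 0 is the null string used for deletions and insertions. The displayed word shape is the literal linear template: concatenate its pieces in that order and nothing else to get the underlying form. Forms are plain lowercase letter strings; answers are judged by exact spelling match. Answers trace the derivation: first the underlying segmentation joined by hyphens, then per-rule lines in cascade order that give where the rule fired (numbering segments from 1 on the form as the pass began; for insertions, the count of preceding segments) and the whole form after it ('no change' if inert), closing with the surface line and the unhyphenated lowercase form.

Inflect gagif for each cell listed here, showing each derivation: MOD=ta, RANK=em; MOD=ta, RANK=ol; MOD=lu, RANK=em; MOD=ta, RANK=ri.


cell MOD=ta, RANK=em:
underlying: m-gagif-ta
1. f -> v, t -> d / _ Z: no change
2. 0 -> e / C _ C: inserts after position(s) 1, 6: megagifeta
surface: megagifeta

cell MOD=ta, RANK=ol:
underlying: m-gagif-b
1. f -> v, t -> d / _ Z: fires at position(s) 6: mgagivb
2. 0 -> e / C _ C: inserts after position(s) 1, 6: megagiveb
surface: megagiveb

cell MOD=lu, RANK=em:
underlying: fa-gagif-ta
1. f -> v, t -> d / _ Z: no change
2. 0 -> e / C _ C: inserts after position(s) 7: fagagifeta
surface: fagagifeta

cell MOD=ta, RANK=ri:
underlying: m-gagif-i
1. f -> v, t -> d / _ Z: no change
2. 0 -> e / C _ C: inserts after position(s) 1: megagifi
surface: megagifi


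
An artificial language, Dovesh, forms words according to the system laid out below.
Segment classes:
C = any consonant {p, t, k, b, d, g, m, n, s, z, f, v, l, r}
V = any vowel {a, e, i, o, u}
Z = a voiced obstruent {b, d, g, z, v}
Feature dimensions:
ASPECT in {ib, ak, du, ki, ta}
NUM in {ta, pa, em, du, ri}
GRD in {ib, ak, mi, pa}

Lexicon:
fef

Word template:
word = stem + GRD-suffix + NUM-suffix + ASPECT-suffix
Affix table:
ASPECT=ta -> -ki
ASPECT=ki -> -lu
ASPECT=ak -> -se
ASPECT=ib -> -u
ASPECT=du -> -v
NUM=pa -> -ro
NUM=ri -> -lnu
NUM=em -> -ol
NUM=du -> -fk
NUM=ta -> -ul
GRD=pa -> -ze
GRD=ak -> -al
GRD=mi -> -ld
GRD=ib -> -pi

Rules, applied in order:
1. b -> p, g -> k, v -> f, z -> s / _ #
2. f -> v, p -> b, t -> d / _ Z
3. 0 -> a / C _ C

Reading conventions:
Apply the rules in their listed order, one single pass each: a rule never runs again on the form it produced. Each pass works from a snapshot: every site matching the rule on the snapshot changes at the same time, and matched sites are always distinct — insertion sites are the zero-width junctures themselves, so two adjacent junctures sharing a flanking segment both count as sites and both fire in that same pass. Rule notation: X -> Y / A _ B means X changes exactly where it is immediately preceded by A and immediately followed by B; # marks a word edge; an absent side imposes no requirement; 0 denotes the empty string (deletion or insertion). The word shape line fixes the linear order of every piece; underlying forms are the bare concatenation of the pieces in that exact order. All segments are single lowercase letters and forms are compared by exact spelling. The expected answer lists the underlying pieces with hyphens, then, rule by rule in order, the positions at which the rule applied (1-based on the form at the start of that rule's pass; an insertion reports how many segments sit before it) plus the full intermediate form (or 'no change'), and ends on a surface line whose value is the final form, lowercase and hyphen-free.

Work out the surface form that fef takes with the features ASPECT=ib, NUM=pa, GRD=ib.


underlying: fef-pi-ro-u
1. b -> p, g -> k, v -> f, z -> s / _ #: no change
2. f -> v, p -> b, t -> d / _ Z: no change
3. 0 -> a / C _ C: inserts after position(s) 3: fefapirou
surface: fefapirou


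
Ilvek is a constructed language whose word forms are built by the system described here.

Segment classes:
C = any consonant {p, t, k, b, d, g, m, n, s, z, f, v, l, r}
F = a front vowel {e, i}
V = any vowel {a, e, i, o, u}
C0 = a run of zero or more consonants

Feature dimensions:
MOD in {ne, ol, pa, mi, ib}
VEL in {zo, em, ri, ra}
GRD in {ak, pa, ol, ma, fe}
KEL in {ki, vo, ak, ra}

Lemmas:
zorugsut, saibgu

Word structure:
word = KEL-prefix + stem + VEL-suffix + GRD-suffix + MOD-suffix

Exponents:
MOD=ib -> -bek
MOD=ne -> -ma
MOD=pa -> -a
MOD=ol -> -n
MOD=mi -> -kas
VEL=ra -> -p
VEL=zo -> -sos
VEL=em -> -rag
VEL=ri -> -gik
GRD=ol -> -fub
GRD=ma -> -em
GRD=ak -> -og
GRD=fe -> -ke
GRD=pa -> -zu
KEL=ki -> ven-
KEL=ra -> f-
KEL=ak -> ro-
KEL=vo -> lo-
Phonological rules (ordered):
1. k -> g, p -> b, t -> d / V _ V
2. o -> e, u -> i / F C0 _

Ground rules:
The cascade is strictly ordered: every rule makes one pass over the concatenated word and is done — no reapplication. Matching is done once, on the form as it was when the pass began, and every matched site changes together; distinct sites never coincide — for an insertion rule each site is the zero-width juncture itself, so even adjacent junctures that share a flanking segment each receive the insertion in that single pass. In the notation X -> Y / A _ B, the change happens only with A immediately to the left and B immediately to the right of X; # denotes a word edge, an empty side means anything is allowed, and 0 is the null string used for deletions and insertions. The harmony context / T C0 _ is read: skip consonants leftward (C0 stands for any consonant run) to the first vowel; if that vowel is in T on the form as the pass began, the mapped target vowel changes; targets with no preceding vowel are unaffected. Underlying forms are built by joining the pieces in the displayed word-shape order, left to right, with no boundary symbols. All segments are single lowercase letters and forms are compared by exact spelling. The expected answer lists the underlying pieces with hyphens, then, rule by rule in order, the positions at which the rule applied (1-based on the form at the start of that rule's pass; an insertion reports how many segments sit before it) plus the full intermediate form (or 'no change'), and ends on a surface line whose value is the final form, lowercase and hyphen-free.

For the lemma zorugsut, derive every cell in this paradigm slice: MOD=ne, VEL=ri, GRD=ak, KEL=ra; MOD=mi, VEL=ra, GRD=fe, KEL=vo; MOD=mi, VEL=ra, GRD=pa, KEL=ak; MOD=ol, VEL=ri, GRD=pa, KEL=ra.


cell MOD=ne, VEL=ri, GRD=ak, KEL=ra:
underlying: f-zorugsut-gik-og-ma
1. k -> g, p -> b, t -> d / V _ V: fires at position(s) 12: fzorugsutgigogma
2. o -> e, u -> i / F C0 _: fires at position(s) 13: fzorugsutgigegma
surface: fzorugsutgigegma

cell MOD=mi, VEL=ra, GRD=fe, KEL=vo:
underlying: lo-zorugsut-p-ke-kas
1. k -> g, p -> b, t -> d / V _ V: fires at position(s) 14: lozorugsutpkegas
2. o -> e, u -> i / F C0 _: no change
surface: lozorugsutpkegas

cell MOD=mi, VEL=ra, GRD=pa, KEL=ak:
underlying: ro-zorugsut-p-zu-kas
1. k -> g, p -> b, t -> d / V _ V: fires at position(s) 14: rozorugsutpzugas
2. o -> e, u -> i / F C0 _: no change
surface: rozorugsutpzugas

cell MOD=ol, VEL=ri, GRD=pa, KEL=ra:
underlying: f-zorugsut-gik-zu-n
1. k -> g, p -> b, t -> d / V _ V: no change
2. o -> e, u -> i / F C0 _: fires at position(s) 14: fzorugsutgikzin
surface: fzorugsutgikzin


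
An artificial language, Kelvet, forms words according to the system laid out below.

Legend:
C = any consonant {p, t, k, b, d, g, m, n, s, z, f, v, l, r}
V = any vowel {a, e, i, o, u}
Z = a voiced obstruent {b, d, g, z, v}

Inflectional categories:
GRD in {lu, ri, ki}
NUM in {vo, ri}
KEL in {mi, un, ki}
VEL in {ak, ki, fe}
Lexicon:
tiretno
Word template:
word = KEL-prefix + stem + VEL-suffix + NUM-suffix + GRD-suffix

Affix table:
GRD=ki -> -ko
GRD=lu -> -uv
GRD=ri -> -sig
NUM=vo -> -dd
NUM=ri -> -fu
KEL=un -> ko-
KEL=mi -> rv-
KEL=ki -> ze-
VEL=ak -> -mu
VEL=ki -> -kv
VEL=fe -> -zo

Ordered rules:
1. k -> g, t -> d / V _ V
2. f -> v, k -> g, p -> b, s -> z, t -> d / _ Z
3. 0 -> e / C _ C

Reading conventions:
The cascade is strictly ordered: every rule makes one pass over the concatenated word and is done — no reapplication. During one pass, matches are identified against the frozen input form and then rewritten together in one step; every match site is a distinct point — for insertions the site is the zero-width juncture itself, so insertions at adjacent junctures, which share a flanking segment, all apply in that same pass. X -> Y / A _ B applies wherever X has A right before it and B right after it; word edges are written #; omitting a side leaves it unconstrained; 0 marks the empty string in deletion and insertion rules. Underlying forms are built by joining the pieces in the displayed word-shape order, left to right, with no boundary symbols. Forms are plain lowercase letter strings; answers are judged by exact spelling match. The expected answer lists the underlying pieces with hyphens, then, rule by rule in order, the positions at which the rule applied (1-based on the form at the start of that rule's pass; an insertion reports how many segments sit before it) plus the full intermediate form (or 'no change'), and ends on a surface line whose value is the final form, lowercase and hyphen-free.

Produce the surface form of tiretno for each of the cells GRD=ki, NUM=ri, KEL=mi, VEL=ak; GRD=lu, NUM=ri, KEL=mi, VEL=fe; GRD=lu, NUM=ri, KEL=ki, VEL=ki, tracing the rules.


cell GRD=ki, NUM=ri, KEL=mi, VEL=ak:
underlying: rv-tiretno-mu-fu-ko
1. k -> g, t -> d / V _ V: fires at position(s) 14: rvtiretnomufugo
2. f -> v, k -> g, p -> b, s -> z, t -> d / _ Z: no change
3. 0 -> e / C _ C: inserts after position(s) 1, 2, 7: revetiretenomufugo
surface: revetiretenomufugo

cell GRD=lu, NUM=ri, KEL=mi, VEL=fe:
underlying: rv-tiretno-zo-fu-uv
1. k -> g, t -> d / V _ V: no change
2. f -> v, k -> g, p -> b, s -> z, t -> d / _ Z: no change
3. 0 -> e / C _ C: inserts after position(s) 1, 2, 7: revetiretenozofuuv
surface: revetiretenozofuuv

cell GRD=lu, NUM=ri, KEL=ki, VEL=ki:
underlying: ze-tiretno-kv-fu-uv
1. k -> g, t -> d / V _ V: fires at position(s) 3: zediretnokvfuuv
2. f -> v, k -> g, p -> b, s -> z, t -> d / _ Z: fires at position(s) 10: zediretnogvfuuv
3. 0 -> e / C _ C: inserts after position(s) 7, 10, 11: zediretenogevefuuv
surface: zediretenogevefuuv


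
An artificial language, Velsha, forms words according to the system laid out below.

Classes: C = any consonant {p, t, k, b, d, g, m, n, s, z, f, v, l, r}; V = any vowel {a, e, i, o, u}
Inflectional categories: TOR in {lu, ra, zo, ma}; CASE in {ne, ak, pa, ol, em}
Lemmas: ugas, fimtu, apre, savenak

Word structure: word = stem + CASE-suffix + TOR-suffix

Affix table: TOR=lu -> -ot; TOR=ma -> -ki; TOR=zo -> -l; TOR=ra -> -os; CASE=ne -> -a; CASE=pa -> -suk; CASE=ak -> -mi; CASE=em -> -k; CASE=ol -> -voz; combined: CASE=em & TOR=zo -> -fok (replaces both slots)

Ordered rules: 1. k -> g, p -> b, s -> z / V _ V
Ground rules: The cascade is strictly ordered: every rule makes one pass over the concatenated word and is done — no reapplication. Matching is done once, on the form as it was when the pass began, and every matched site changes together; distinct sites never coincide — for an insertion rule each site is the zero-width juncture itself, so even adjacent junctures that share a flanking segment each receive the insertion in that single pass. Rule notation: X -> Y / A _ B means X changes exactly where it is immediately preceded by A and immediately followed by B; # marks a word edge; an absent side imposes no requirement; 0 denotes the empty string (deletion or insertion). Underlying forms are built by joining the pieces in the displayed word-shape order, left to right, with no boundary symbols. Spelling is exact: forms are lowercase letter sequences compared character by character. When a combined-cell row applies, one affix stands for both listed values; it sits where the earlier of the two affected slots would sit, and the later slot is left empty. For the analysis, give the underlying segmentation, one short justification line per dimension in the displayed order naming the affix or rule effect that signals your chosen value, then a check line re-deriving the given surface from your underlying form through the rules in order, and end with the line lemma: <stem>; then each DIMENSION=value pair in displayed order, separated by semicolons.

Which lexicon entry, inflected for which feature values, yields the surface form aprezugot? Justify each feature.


underlying: apre-suk-ot
TOR=lu - signalled by the affix -ot
CASE=pa - signalled by the affix -suk
check: apresukot -> aprezugot
lemma: apre; TOR=lu; CASE=pa


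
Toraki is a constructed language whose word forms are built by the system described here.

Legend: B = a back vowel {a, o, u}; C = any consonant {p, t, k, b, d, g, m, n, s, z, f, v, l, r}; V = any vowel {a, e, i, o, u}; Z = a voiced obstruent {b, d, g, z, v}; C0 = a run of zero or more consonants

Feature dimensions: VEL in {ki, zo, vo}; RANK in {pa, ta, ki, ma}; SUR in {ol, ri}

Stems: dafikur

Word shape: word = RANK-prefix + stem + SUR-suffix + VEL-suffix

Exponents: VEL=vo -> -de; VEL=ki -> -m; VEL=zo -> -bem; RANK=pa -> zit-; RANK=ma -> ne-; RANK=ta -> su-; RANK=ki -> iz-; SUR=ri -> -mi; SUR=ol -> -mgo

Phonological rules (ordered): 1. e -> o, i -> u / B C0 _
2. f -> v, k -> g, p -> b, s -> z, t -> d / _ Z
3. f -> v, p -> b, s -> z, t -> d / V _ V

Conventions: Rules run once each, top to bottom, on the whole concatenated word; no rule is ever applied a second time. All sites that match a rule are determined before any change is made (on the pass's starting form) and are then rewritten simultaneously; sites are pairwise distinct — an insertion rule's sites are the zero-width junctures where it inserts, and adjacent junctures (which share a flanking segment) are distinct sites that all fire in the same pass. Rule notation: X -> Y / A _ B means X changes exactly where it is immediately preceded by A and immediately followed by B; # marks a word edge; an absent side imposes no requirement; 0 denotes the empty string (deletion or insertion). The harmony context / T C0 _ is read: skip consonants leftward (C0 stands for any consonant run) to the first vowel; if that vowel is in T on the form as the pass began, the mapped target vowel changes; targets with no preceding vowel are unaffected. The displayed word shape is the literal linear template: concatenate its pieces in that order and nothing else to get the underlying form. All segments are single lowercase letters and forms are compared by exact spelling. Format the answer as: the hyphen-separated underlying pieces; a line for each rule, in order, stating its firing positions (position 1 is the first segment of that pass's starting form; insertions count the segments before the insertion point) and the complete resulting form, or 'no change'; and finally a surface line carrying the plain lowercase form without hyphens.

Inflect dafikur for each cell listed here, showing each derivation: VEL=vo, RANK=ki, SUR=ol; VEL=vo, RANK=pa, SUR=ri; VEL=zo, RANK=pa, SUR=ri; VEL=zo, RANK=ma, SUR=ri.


cell VEL=vo, RANK=ki, SUR=ol:
underlying: iz-dafikur-mgo-de
1. e -> o, i -> u / B C0 _: fires at position(s) 6, 14: izdafukurmgodo
2. f -> v, k -> g, p -> b, s -> z, t -> d / _ Z: no change
3. f -> v, p -> b, s -> z, t -> d / V _ V: fires at position(s) 5: izdavukurmgodo
surface: izdavukurmgodo

cell VEL=vo, RANK=pa, SUR=ri:
underlying: zit-dafikur-mi-de
1. e -> o, i -> u / B C0 _: fires at position(s) 7, 12: zitdafukurmude
2. f -> v, k -> g, p -> b, s -> z, t -> d / _ Z: fires at position(s) 3: ziddafukurmude
3. f -> v, p -> b, s -> z, t -> d / V _ V: fires at position(s) 6: ziddavukurmude
surface: ziddavukurmude

cell VEL=zo, RANK=pa, SUR=ri:
underlying: zit-dafikur-mi-bem
1. e -> o, i -> u / B C0 _: fires at position(s) 7, 12: zitdafukurmubem
2. f -> v, k -> g, p -> b, s -> z, t -> d / _ Z: fires at position(s) 3: ziddafukurmubem
3. f -> v, p -> b, s -> z, t -> d / V _ V: fires at position(s) 6: ziddavukurmubem
surface: ziddavukurmubem

cell VEL=zo, RANK=ma, SUR=ri:
underlying: ne-dafikur-mi-bem
1. e -> o, i -> u / B C0 _: fires at position(s) 6, 11: nedafukurmubem
2. f -> v, k -> g, p -> b, s -> z, t -> d / _ Z: no change
3. f -> v, p -> b, s -> z, t -> d / V _ V: fires at position(s) 5: nedavukurmubem
surface: nedavukurmubem
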